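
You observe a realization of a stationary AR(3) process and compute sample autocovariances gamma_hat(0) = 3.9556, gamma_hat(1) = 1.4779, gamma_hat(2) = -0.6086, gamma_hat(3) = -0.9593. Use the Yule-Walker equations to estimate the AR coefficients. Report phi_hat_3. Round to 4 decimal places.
\hat\phi_{3} = -0.0500

The Yule-Walker equations for an AR(p) process read, in matrix form,
  Gamma_p phi = r_p,   with   (Gamma_p)_{ij} = gamma(|i - j|),
                       (r_p)_i = gamma(i),   i,j = 1..p.
Substitute the sample gammas (Toeplitz matrix and right-hand side of size 3):
  Gamma_p = [[3.9556, 1.4779, -0.6086], [1.4779, 3.9556, 1.4779], [-0.6086, 1.4779, 3.9556]]
  r_p     = [1.4779, -0.6086, -0.9593]
Written out (R1..R3):
  (R1) 3.9556 phi_1 + 1.4779 phi_2 - 0.6086 phi_3 = 1.4779
  (R2) 1.4779 phi_1 + 3.9556 phi_2 + 1.4779 phi_3 = -0.6086
  (R3) -0.6086 phi_1 + 1.4779 phi_2 + 3.9556 phi_3 = -0.9593
Gaussian elimination:
  R2 <- R2 - (1.4779/3.9556) R1 = R2 - (0.373622) R1:  3.403424 phi_2 + 1.705286 phi_3 = -1.160776
  R3 <- R3 - (-0.6086/3.9556) R1 = R3 - (-0.153858) R1:  1.705286 phi_2 + 3.861962 phi_3 = -0.731914
  R3 <- R3 - (1.705286/3.403424) R2 = R3 - (0.50105) R2:  3.007528 phi_3 = -0.150306
Back-substitution:
  phi_hat_3 = -0.150306 / 3.007528 = -0.049977
  phi_hat_2 = (-1.160776 - (1.705286)(-0.049977)) / 3.403424 = -0.316021
  phi_hat_1 = (1.4779 - (1.4779)(-0.316021) - (-0.6086)(-0.049977)) / 3.9556 = 0.484005
So phi_hat = [0.4840, -0.3160, -0.0500].
Therefore phi_hat_3 = -0.0500.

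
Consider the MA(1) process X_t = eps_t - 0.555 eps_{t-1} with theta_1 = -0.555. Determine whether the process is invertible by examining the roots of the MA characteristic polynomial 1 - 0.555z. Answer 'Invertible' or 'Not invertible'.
\text{Invertible}

The MA(q) characteristic polynomial is P(z) = 1 - 0.555z.
Invertibility requires all roots to lie outside the unit circle, i.e. |z| > 1 for every root.
This is linear in z: 1 + (-0.555) z = 0  =>  z = -1/(-0.555) = 1.801802,  |z| = 1.801802.
Moduli of all roots: 1.8018.
All moduli strictly greater than 1? Yes.
Verdict: Invertible.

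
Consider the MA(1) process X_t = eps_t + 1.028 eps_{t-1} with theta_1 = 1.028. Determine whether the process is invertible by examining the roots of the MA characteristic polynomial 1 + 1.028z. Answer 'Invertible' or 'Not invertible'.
\text{Not invertible}

The MA(q) characteristic polynomial is P(z) = 1 + 1.028z.
Invertibility requires all roots to lie outside the unit circle, i.e. |z| > 1 for every root.
This is linear in z: 1 + (1.028) z = 0  =>  z = -1/(1.028) = -0.972763,  |z| = 0.972763.
Moduli of all roots: 0.9728.
All moduli strictly greater than 1? No.
Verdict: Not invertible.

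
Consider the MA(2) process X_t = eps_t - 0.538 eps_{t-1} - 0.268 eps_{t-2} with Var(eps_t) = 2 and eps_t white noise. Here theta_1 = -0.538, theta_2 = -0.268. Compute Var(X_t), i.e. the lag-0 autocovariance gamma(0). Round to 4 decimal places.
\gamma(0) = 2.7225

For an MA(q) process X_t = eps_t + sum_i theta_i eps_{t-i} with
Var(eps_t) = sigma^2, the variance is
  gamma(0) = sigma^2 * (1 + sum_i theta_i^2).
  sum_i theta_i^2 = (-0.538)^2 + (-0.268)^2 = 0.289444 + 0.071824 = 0.361268.
  gamma(0) = 2 * (1 + 0.361268) = 2 * 1.361268 = 2.722536, which rounds to 2.7225.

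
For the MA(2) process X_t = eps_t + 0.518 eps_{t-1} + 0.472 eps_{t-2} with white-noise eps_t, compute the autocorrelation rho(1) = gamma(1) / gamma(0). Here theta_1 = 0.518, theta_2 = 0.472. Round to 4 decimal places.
\rho(1) = 0.5114

For an MA(q) process with theta_0 = 1, the autocovariance is
  gamma(k) = sigma^2 * sum_{i=0..q-k} theta_i * theta_{i+k},
and rho(k) = gamma(k) / gamma(0). Sigma^2 cancels.
  numerator   = (1)*(0.518) + (0.518)*(0.472) = 0.762496.
  denominator = (1)^2 + (0.518)^2 + (0.472)^2 = 1.491108.
  rho(1) = 0.762496 / 1.491108 = 0.5114.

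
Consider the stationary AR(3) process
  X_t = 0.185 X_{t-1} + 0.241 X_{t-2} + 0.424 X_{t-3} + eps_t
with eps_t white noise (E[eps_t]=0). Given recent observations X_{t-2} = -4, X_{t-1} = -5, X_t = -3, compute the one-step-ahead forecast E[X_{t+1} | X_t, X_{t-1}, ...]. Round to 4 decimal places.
E[X_{t+1} \mid \mathcal F_t] = -3.4560

For an AR(p) model X_t = c + sum_i phi_i X_{t-i} + eps_t, the
one-step-ahead conditional mean is
  E[X_{t+1} | X_t, ...] = c + sum_i phi_i X_{t+1-i}.
Substitute known values:
  E[X_{t+1} | ...] = (0.185) * (-3) + (0.241) * (-5) + (0.424) * (-4)
                   = -3.4560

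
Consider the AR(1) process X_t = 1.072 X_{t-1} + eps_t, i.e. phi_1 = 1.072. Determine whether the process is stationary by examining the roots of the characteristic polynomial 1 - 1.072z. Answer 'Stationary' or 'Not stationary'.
\text{Not stationary}

The AR(p) characteristic polynomial is P(z) = 1 - 1.072z.
Stationarity requires all roots to lie outside the unit circle, i.e. |z| > 1 for every root.
This is linear in z: 1 + (-1.072) z = 0  =>  z = -1/(-1.072) = 0.932836,  |z| = 0.932836.
Moduli of all roots: 0.9328.
All moduli strictly greater than 1? No.
Verdict: Not stationary.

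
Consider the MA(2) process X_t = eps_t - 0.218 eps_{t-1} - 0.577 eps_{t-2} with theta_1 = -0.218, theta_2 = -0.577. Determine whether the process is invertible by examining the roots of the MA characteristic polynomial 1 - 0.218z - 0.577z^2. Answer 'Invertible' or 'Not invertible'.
\text{Invertible}

The MA(q) characteristic polynomial is P(z) = 1 - 0.218z - 0.577z^2.
Invertibility requires all roots to lie outside the unit circle, i.e. |z| > 1 for every root.
Set 1 + (-0.218) z + (-0.577) z^2 = 0, i.e. a z^2 + b z + c = 0 with a = -0.577, b = -0.218, c = 1.
Discriminant D = b^2 - 4ac = (-0.218)^2 - 4*(-0.577)*1 = 0.047524 - (-2.308) = 2.355524.
D >= 0, so the roots are real: z = (-b +/- sqrt(D)) / (2a) = (0.218 +/- 1.534772) / (-1.154).
  z_1 = (0.218 + 1.534772) / (-1.154) = -1.5189,   |z_1| = 1.5189.
  z_2 = (0.218 - 1.534772) / (-1.154) = 1.141,   |z_2| = 1.141.
Moduli of all roots: 1.5189, 1.1410.
All moduli strictly greater than 1? Yes.
Verdict: Invertible.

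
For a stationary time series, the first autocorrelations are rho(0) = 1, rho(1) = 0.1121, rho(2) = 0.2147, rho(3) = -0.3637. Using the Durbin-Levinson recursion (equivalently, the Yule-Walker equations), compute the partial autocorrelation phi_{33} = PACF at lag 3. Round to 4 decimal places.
\phi_{33} = -0.4289

The PACF at lag k is phi_{kk}, the last component of the solution
to the Yule-Walker system G_k phi = r_k where
  (G_k)_{ij} = rho(|i - j|), (r_k)_i = rho(i), i,j = 1..k.
Equivalently, Durbin-Levinson gives phi_{kk} iteratively:
  phi_{11} = rho(1)
  phi_{kk} = [rho(k) - sum_{j=1..k-1} phi_{k-1,j} rho(k-j)]
            / [1 - sum_{j=1..k-1} phi_{k-1,j} rho(j)],
  phi_{k,j} = phi_{k-1,j} - phi_{kk} phi_{k-1,k-j},  j = 1..k-1.
Step k = 1:
  phi_11 = rho(1) = 0.1121.
Step k = 2:
  phi_22 = [rho(2) - phi_11 rho(1)] / [1 - phi_11 rho(1)] = [0.2147 - (0.1121)(0.1121)] / [1 - (0.1121)(0.1121)]
         = 0.20213359 / 0.98743359 = 0.204706.
  Update: phi_21 = phi_11 - phi_22 phi_11 = 0.1121 - (0.204706)(0.1121) = 0.089152.
Step k = 3:
  phi_33 = [rho(3) - phi_21 rho(2) - phi_22 rho(1)] / [1 - phi_21 rho(1) - phi_22 rho(2)]
    numerator   = -0.3637 - (0.089152)(0.2147) - (0.204706)(0.1121) = -0.40578858
    denominator = 1 - (0.089152)(0.1121) - (0.204706)(0.2147) = 0.94605563
  phi_33 = -0.40578858 / 0.94605563 = -0.4289.
Therefore phi_{33} = -0.4289.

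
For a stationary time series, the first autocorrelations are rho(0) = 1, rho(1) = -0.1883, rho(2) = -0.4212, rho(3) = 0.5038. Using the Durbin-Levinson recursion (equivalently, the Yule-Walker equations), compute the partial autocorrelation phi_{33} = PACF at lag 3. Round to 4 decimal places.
\phi_{33} = 0.3979

The PACF at lag k is phi_{kk}, the last component of the solution
to the Yule-Walker system G_k phi = r_k where
  (G_k)_{ij} = rho(|i - j|), (r_k)_i = rho(i), i,j = 1..k.
Equivalently, Durbin-Levinson gives phi_{kk} iteratively:
  phi_{11} = rho(1)
  phi_{kk} = [rho(k) - sum_{j=1..k-1} phi_{k-1,j} rho(k-j)]
            / [1 - sum_{j=1..k-1} phi_{k-1,j} rho(j)],
  phi_{k,j} = phi_{k-1,j} - phi_{kk} phi_{k-1,k-j},  j = 1..k-1.
Step k = 1:
  phi_11 = rho(1) = -0.1883.
Step k = 2:
  phi_22 = [rho(2) - phi_11 rho(1)] / [1 - phi_11 rho(1)] = [-0.4212 - (-0.1883)(-0.1883)] / [1 - (-0.1883)(-0.1883)]
         = -0.45665689 / 0.96454311 = -0.473444.
  Update: phi_21 = phi_11 - phi_22 phi_11 = -0.1883 - (-0.473444)(-0.1883) = -0.277449.
Step k = 3:
  phi_33 = [rho(3) - phi_21 rho(2) - phi_22 rho(1)] / [1 - phi_21 rho(1) - phi_22 rho(2)]
    numerator   = 0.5038 - (-0.277449)(-0.4212) - (-0.473444)(-0.1883) = 0.29778883
    denominator = 1 - (-0.277449)(-0.1883) - (-0.473444)(-0.4212) = 0.74834177
  phi_33 = 0.29778883 / 0.74834177 = 0.3979.
Therefore phi_{33} = 0.3979.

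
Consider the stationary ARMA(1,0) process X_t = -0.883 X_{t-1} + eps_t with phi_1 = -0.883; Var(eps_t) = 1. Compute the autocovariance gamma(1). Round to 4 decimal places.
\gamma(1) = -4.0080

Multiply the model equation by X_{t-k} and take expectations. With theta_0 = psi_0 = 1 and psi_j the MA(infinity) weights, this gives
  gamma(k) - sum_i phi_i gamma(k-i) = c_k,
  c_k = sigma^2 * sum_{j=k..q} theta_j psi_{j-k}   (c_k = 0 for k > q),
using gamma(-m) = gamma(m).
Pure AR (q = 0): c_0 = sigma^2 = 1, c_k = 0 for k >= 1.
Equations for k = 0 and k = 1 (AR order 1):
  gamma(0) = phi_1 gamma(1) + c_0
  gamma(1) = phi_1 gamma(0) + c_1
Substituting the second into the first: gamma(0) (1 - phi_1^2) = c_0 + phi_1 c_1, so
  gamma(0) = c_0 / (1 - phi_1^2) = 1 / (1 - (-0.883)^2) = 1 / 0.220311 = 4.539038.
  gamma(1) = phi_1 gamma(0) = (-0.883)(4.539038) = -4.007971.
Therefore gamma(1) = -4.0080 (to 4 decimal places).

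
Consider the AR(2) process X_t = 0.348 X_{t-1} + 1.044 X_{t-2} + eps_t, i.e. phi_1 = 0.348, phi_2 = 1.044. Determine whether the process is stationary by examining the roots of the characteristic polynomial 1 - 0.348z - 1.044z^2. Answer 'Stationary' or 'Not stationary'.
\text{Not stationary}

The AR(p) characteristic polynomial is P(z) = 1 - 0.348z - 1.044z^2.
Stationarity requires all roots to lie outside the unit circle, i.e. |z| > 1 for every root.
Set 1 + (-0.348) z + (-1.044) z^2 = 0, i.e. a z^2 + b z + c = 0 with a = -1.044, b = -0.348, c = 1.
Discriminant D = b^2 - 4ac = (-0.348)^2 - 4*(-1.044)*1 = 0.121104 - (-4.176) = 4.297104.
D >= 0, so the roots are real: z = (-b +/- sqrt(D)) / (2a) = (0.348 +/- 2.072946) / (-2.088).
  z_1 = (0.348 + 2.072946) / (-2.088) = -1.1595,   |z_1| = 1.1595.
  z_2 = (0.348 - 2.072946) / (-2.088) = 0.8261,   |z_2| = 0.8261.
Moduli of all roots: 1.1595, 0.8261.
All moduli strictly greater than 1? No.
Verdict: Not stationary.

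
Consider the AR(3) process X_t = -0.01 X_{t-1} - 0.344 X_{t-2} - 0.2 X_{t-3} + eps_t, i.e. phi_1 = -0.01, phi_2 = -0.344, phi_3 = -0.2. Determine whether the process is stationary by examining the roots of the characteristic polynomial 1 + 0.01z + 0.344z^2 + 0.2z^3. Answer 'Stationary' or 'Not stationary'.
\text{Stationary}

The AR(p) characteristic polynomial is P(z) = 1 + 0.01z + 0.344z^2 + 0.2z^3.
Stationarity requires all roots to lie outside the unit circle, i.e. |z| > 1 for every root.
Degree 3: look for a simple real root z0 first, then factor out (1 - z/z0) and solve the remaining quadratic.
Testing z0 = -2.5: P(-2.5) = 1 + (0.01)(-2.5) + (0.344)(-2.5)^2 + (0.2)(-2.5)^3
  = 1 + (-0.025) + (2.15) + (-3.125) = 0.  So z_0 = -2.5 is a root, |z_0| = 2.5.
Divide out the factor (1 + 0.4 z) = (1 - z/z0) (since 1/z0 = -0.4):
  P(z) = (1 + 0.4 z)(1 + (-0.39) z + (0.5) z^2)
  [check: z-coef -0.39 - (-0.4) = 0.01; z^2-coef 0.5 - (-0.4)(-0.39) = 0.344; z^3-coef -(-0.4)(0.5) = 0.2.]
Remaining roots from the quadratic factor 1 + (-0.39) z + (0.5) z^2:
  Set 1 + (-0.39) z + (0.5) z^2 = 0, i.e. a z^2 + b z + c = 0 with a = 0.5, b = -0.39, c = 1.
  Discriminant D = b^2 - 4ac = (-0.39)^2 - 4*(0.5)*1 = 0.1521 - (2) = -1.8479.
  D < 0, so the roots are the complex-conjugate pair z = (-b +/- i sqrt(-D)) / (2a) = 0.39 +/- 1.3594i.
  For a conjugate pair |z|^2 = z * conj(z) = (product of roots) = c/a = 1/(0.5) = 2, so |z| = sqrt(2) = 1.4142 for both roots.
Moduli of all roots: 2.5000, 1.4142, 1.4142.
All moduli strictly greater than 1? Yes.
Verdict: Stationary.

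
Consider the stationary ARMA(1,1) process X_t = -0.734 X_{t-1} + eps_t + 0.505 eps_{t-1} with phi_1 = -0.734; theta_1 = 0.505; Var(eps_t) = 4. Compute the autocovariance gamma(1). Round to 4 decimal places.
\gamma(1) = -1.2498

Multiply the model equation by X_{t-k} and take expectations. With theta_0 = psi_0 = 1 and psi_j the MA(infinity) weights, this gives
  gamma(k) - sum_i phi_i gamma(k-i) = c_k,
  c_k = sigma^2 * sum_{j=k..q} theta_j psi_{j-k}   (c_k = 0 for k > q),
using gamma(-m) = gamma(m).
psi-weights needed (psi_j = theta_j + sum_i phi_i psi_{j-i}):
  psi_1 = theta_1 + phi_1 = 0.505 + (-0.734) = -0.229
Right-hand sides:
  c_0 = sigma^2 (1 + theta_1 psi_1) = 4 * (1 + (0.505)(-0.229)) = 4 * 0.884355 = 3.53742
  c_1 = sigma^2 theta_1 = 4 * (0.505) = 2.02
  c_2 = 0
Equations for k = 0 and k = 1 (AR order 1):
  gamma(0) = phi_1 gamma(1) + c_0
  gamma(1) = phi_1 gamma(0) + c_1
Substituting the second into the first: gamma(0) (1 - phi_1^2) = c_0 + phi_1 c_1, so
  gamma(0) = (c_0 + phi_1 c_1) / (1 - phi_1^2) = (3.53742 + (-0.734)(2.02)) / (1 - (-0.734)^2) = 2.05474 / 0.461244 = 4.454779.
  gamma(1) = phi_1 gamma(0) + c_1 = (-0.734)(4.454779) + (2.02) = -1.249808.
Therefore gamma(1) = -1.2498 (to 4 decimal places).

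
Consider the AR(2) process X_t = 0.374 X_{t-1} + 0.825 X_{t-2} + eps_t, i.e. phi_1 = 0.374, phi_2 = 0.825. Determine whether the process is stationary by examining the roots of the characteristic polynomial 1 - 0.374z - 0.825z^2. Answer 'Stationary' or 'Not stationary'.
\text{Not stationary}

The AR(p) characteristic polynomial is P(z) = 1 - 0.374z - 0.825z^2.
Stationarity requires all roots to lie outside the unit circle, i.e. |z| > 1 for every root.
Set 1 + (-0.374) z + (-0.825) z^2 = 0, i.e. a z^2 + b z + c = 0 with a = -0.825, b = -0.374, c = 1.
Discriminant D = b^2 - 4ac = (-0.374)^2 - 4*(-0.825)*1 = 0.139876 - (-3.3) = 3.439876.
D >= 0, so the roots are real: z = (-b +/- sqrt(D)) / (2a) = (0.374 +/- 1.85469) / (-1.65).
  z_1 = (0.374 + 1.85469) / (-1.65) = -1.3507,   |z_1| = 1.3507.
  z_2 = (0.374 - 1.85469) / (-1.65) = 0.8974,   |z_2| = 0.8974.
Moduli of all roots: 1.3507, 0.8974.
All moduli strictly greater than 1? No.
Verdict: Not stationary.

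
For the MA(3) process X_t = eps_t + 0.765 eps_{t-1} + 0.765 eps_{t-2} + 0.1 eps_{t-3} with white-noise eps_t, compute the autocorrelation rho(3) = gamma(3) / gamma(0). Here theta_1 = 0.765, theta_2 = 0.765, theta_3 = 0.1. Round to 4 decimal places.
\rho(3) = 0.0459

For an MA(q) process with theta_0 = 1, the autocovariance is
  gamma(k) = sigma^2 * sum_{i=0..q-k} theta_i * theta_{i+k},
and rho(k) = gamma(k) / gamma(0). Sigma^2 cancels.
  numerator   = (1)*(0.1) = 0.1.
  denominator = (1)^2 + (0.765)^2 + (0.765)^2 + (0.1)^2 = 2.18045.
  rho(3) = 0.1 / 2.18045 = 0.0459.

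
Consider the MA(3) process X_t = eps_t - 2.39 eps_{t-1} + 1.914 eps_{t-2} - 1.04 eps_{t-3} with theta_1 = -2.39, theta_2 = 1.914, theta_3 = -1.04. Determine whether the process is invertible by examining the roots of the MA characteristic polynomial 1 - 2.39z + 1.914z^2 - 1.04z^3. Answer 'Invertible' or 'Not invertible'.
\text{Not invertible}

The MA(q) characteristic polynomial is P(z) = 1 - 2.39z + 1.914z^2 - 1.04z^3.
Invertibility requires all roots to lie outside the unit circle, i.e. |z| > 1 for every root.
Degree 3: look for a simple real root z0 first, then factor out (1 - z/z0) and solve the remaining quadratic.
Testing z0 = 0.625: P(0.625) = 1 + (-2.39)(0.625) + (1.914)(0.625)^2 + (-1.04)(0.625)^3
  = 1 + (-1.49375) + (0.747656) + (-0.253906) = 0.  So z_0 = 0.625 is a root, |z_0| = 0.625.
Divide out the factor (1 - 1.6 z) = (1 - z/z0) (since 1/z0 = 1.6):
  P(z) = (1 - 1.6 z)(1 + (-0.79) z + (0.65) z^2)
  [check: z-coef -0.79 - (1.6) = -2.39; z^2-coef 0.65 - (1.6)(-0.79) = 1.914; z^3-coef -(1.6)(0.65) = -1.04.]
Remaining roots from the quadratic factor 1 + (-0.79) z + (0.65) z^2:
  Set 1 + (-0.79) z + (0.65) z^2 = 0, i.e. a z^2 + b z + c = 0 with a = 0.65, b = -0.79, c = 1.
  Discriminant D = b^2 - 4ac = (-0.79)^2 - 4*(0.65)*1 = 0.6241 - (2.6) = -1.9759.
  D < 0, so the roots are the complex-conjugate pair z = (-b +/- i sqrt(-D)) / (2a) = 0.6077 +/- 1.0813i.
  For a conjugate pair |z|^2 = z * conj(z) = (product of roots) = c/a = 1/(0.65) = 1.538462, so |z| = sqrt(1.538462) = 1.2403 for both roots.
Moduli of all roots: 0.6250, 1.2403, 1.2403.
All moduli strictly greater than 1? No.
Verdict: Not invertible.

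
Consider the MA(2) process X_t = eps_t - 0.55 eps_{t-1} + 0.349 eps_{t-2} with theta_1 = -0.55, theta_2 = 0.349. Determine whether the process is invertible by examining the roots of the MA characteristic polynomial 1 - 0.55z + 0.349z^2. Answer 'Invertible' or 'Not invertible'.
\text{Invertible}

The MA(q) characteristic polynomial is P(z) = 1 - 0.55z + 0.349z^2.
Invertibility requires all roots to lie outside the unit circle, i.e. |z| > 1 for every root.
Set 1 + (-0.55) z + (0.349) z^2 = 0, i.e. a z^2 + b z + c = 0 with a = 0.349, b = -0.55, c = 1.
Discriminant D = b^2 - 4ac = (-0.55)^2 - 4*(0.349)*1 = 0.3025 - (1.396) = -1.0935.
D < 0, so the roots are the complex-conjugate pair z = (-b +/- i sqrt(-D)) / (2a) = 0.788 +/- 1.4981i.
For a conjugate pair |z|^2 = z * conj(z) = (product of roots) = c/a = 1/(0.349) = 2.86533, so |z| = sqrt(2.86533) = 1.6927 for both roots.
Moduli of all roots: 1.6927, 1.6927.
All moduli strictly greater than 1? Yes.
Verdict: Invertible.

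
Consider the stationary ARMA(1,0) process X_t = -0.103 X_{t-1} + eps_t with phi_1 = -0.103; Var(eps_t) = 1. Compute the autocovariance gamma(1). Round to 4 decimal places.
\gamma(1) = -0.1041

Multiply the model equation by X_{t-k} and take expectations. With theta_0 = psi_0 = 1 and psi_j the MA(infinity) weights, this gives
  gamma(k) - sum_i phi_i gamma(k-i) = c_k,
  c_k = sigma^2 * sum_{j=k..q} theta_j psi_{j-k}   (c_k = 0 for k > q),
using gamma(-m) = gamma(m).
Pure AR (q = 0): c_0 = sigma^2 = 1, c_k = 0 for k >= 1.
Equations for k = 0 and k = 1 (AR order 1):
  gamma(0) = phi_1 gamma(1) + c_0
  gamma(1) = phi_1 gamma(0) + c_1
Substituting the second into the first: gamma(0) (1 - phi_1^2) = c_0 + phi_1 c_1, so
  gamma(0) = c_0 / (1 - phi_1^2) = 1 / (1 - (-0.103)^2) = 1 / 0.989391 = 1.010723.
  gamma(1) = phi_1 gamma(0) = (-0.103)(1.010723) = -0.104104.
Therefore gamma(1) = -0.1041 (to 4 decimal places).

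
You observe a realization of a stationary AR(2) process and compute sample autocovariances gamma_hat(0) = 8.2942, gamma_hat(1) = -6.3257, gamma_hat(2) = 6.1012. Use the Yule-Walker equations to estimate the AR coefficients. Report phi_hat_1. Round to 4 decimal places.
\hat\phi_{1} = -0.4820

The Yule-Walker equations for an AR(p) process read, in matrix form,
  Gamma_p phi = r_p,   with   (Gamma_p)_{ij} = gamma(|i - j|),
                       (r_p)_i = gamma(i),   i,j = 1..p.
Substitute the sample gammas (Toeplitz matrix and right-hand side of size 2):
  Gamma_p = [[8.2942, -6.3257], [-6.3257, 8.2942]]
  r_p     = [-6.3257, 6.1012]
Written out:
  8.2942 phi_1 - 6.3257 phi_2 = -6.3257
  -6.3257 phi_1 + 8.2942 phi_2 = 6.1012
Solve by Cramer's rule:
  det = gamma(0)^2 - gamma(1)^2 = (8.2942)^2 - (-6.3257)^2 = 68.79375364 - 40.01448049 = 28.77927315
  phi_hat_1 = [gamma(1) gamma(0) - gamma(1) gamma(2)] / det = [(-6.3257)(8.2942) - (-6.3257)(6.1012)] / 28.77927315 = -13.8722601 / 28.77927315 = -0.482
  phi_hat_2 = [gamma(0) gamma(2) - gamma(1)^2] / det = [(8.2942)(6.1012) - (-6.3257)^2] / 28.77927315 = 10.59009255 / 28.77927315 = 0.368
So phi_hat = [-0.4820, 0.3680].
Therefore phi_hat_1 = -0.4820.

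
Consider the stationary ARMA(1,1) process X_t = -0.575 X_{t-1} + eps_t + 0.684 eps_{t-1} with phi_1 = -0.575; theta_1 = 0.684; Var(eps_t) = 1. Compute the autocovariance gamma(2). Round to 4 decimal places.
\gamma(2) = -0.0568

Multiply the model equation by X_{t-k} and take expectations. With theta_0 = psi_0 = 1 and psi_j the MA(infinity) weights, this gives
  gamma(k) - sum_i phi_i gamma(k-i) = c_k,
  c_k = sigma^2 * sum_{j=k..q} theta_j psi_{j-k}   (c_k = 0 for k > q),
using gamma(-m) = gamma(m).
psi-weights needed (psi_j = theta_j + sum_i phi_i psi_{j-i}):
  psi_1 = theta_1 + phi_1 = 0.684 + (-0.575) = 0.109
Right-hand sides:
  c_0 = sigma^2 (1 + theta_1 psi_1) = 1 * (1 + (0.684)(0.109)) = 1 * 1.074556 = 1.074556
  c_1 = sigma^2 theta_1 = 1 * (0.684) = 0.684
  c_2 = 0
Equations for k = 0 and k = 1 (AR order 1):
  gamma(0) = phi_1 gamma(1) + c_0
  gamma(1) = phi_1 gamma(0) + c_1
Substituting the second into the first: gamma(0) (1 - phi_1^2) = c_0 + phi_1 c_1, so
  gamma(0) = (c_0 + phi_1 c_1) / (1 - phi_1^2) = (1.074556 + (-0.575)(0.684)) / (1 - (-0.575)^2) = 0.681256 / 0.669375 = 1.017749.
  gamma(1) = phi_1 gamma(0) + c_1 = (-0.575)(1.017749) + (0.684) = 0.098794.
For k = 2 (> q): gamma(2) = phi_1 gamma(1) = (-0.575)(0.098794) = -0.056807.
Therefore gamma(2) = -0.0568 (to 4 decimal places).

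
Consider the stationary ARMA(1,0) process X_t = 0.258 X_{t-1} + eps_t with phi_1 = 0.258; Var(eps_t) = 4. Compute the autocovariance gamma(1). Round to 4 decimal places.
\gamma(1) = 1.1056

Multiply the model equation by X_{t-k} and take expectations. With theta_0 = psi_0 = 1 and psi_j the MA(infinity) weights, this gives
  gamma(k) - sum_i phi_i gamma(k-i) = c_k,
  c_k = sigma^2 * sum_{j=k..q} theta_j psi_{j-k}   (c_k = 0 for k > q),
using gamma(-m) = gamma(m).
Pure AR (q = 0): c_0 = sigma^2 = 4, c_k = 0 for k >= 1.
Equations for k = 0 and k = 1 (AR order 1):
  gamma(0) = phi_1 gamma(1) + c_0
  gamma(1) = phi_1 gamma(0) + c_1
Substituting the second into the first: gamma(0) (1 - phi_1^2) = c_0 + phi_1 c_1, so
  gamma(0) = c_0 / (1 - phi_1^2) = 4 / (1 - (0.258)^2) = 4 / 0.933436 = 4.285243.
  gamma(1) = phi_1 gamma(0) = (0.258)(4.285243) = 1.105593.
Therefore gamma(1) = 1.1056 (to 4 decimal places).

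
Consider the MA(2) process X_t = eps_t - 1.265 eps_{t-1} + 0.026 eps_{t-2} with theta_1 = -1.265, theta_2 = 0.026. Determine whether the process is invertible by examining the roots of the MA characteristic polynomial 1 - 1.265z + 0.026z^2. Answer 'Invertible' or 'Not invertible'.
\text{Not invertible}

The MA(q) characteristic polynomial is P(z) = 1 - 1.265z + 0.026z^2.
Invertibility requires all roots to lie outside the unit circle, i.e. |z| > 1 for every root.
Set 1 + (-1.265) z + (0.026) z^2 = 0, i.e. a z^2 + b z + c = 0 with a = 0.026, b = -1.265, c = 1.
Discriminant D = b^2 - 4ac = (-1.265)^2 - 4*(0.026)*1 = 1.600225 - (0.104) = 1.496225.
D >= 0, so the roots are real: z = (-b +/- sqrt(D)) / (2a) = (1.265 +/- 1.223203) / (0.052).
  z_1 = (1.265 + 1.223203) / (0.052) = 47.8501,   |z_1| = 47.8501.
  z_2 = (1.265 - 1.223203) / (0.052) = 0.8038,   |z_2| = 0.8038.
Moduli of all roots: 47.8501, 0.8038.
All moduli strictly greater than 1? No.
Verdict: Not invertible.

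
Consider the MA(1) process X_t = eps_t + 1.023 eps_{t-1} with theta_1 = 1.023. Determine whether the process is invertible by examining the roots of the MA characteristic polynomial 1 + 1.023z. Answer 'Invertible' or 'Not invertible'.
\text{Not invertible}

The MA(q) characteristic polynomial is P(z) = 1 + 1.023z.
Invertibility requires all roots to lie outside the unit circle, i.e. |z| > 1 for every root.
This is linear in z: 1 + (1.023) z = 0  =>  z = -1/(1.023) = -0.977517,  |z| = 0.977517.
Moduli of all roots: 0.9775.
All moduli strictly greater than 1? No.
Verdict: Not invertible.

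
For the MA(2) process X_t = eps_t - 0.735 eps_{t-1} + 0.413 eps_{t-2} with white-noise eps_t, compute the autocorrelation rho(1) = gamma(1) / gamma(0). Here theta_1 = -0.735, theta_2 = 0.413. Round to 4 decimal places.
\rho(1) = -0.6071

For an MA(q) process with theta_0 = 1, the autocovariance is
  gamma(k) = sigma^2 * sum_{i=0..q-k} theta_i * theta_{i+k},
and rho(k) = gamma(k) / gamma(0). Sigma^2 cancels.
  numerator   = (1)*(-0.735) + (-0.735)*(0.413) = -1.038555.
  denominator = (1)^2 + (-0.735)^2 + (0.413)^2 = 1.710794.
  rho(1) = -1.038555 / 1.710794 = -0.6071.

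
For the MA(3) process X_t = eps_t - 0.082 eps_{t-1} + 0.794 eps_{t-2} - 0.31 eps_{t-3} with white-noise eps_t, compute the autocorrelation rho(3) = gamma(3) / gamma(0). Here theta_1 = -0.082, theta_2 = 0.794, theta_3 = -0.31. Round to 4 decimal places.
\rho(3) = -0.1789

For an MA(q) process with theta_0 = 1, the autocovariance is
  gamma(k) = sigma^2 * sum_{i=0..q-k} theta_i * theta_{i+k},
and rho(k) = gamma(k) / gamma(0). Sigma^2 cancels.
  numerator   = (1)*(-0.31) = -0.31.
  denominator = (1)^2 + (-0.082)^2 + (0.794)^2 + (-0.31)^2 = 1.73326.
  rho(3) = -0.31 / 1.73326 = -0.1789.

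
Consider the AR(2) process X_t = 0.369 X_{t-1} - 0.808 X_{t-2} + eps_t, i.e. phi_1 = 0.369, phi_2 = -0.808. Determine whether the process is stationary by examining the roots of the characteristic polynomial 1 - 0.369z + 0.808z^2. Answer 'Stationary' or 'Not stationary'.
\text{Stationary}

The AR(p) characteristic polynomial is P(z) = 1 - 0.369z + 0.808z^2.
Stationarity requires all roots to lie outside the unit circle, i.e. |z| > 1 for every root.
Set 1 + (-0.369) z + (0.808) z^2 = 0, i.e. a z^2 + b z + c = 0 with a = 0.808, b = -0.369, c = 1.
Discriminant D = b^2 - 4ac = (-0.369)^2 - 4*(0.808)*1 = 0.136161 - (3.232) = -3.095839.
D < 0, so the roots are the complex-conjugate pair z = (-b +/- i sqrt(-D)) / (2a) = 0.2283 +/- 1.0888i.
For a conjugate pair |z|^2 = z * conj(z) = (product of roots) = c/a = 1/(0.808) = 1.237624, so |z| = sqrt(1.237624) = 1.1125 for both roots.
Moduli of all roots: 1.1125, 1.1125.
All moduli strictly greater than 1? Yes.
Verdict: Stationary.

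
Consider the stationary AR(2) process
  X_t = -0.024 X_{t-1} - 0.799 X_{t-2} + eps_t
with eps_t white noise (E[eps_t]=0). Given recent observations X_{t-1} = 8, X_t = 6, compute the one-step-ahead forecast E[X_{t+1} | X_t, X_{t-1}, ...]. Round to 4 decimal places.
E[X_{t+1} \mid \mathcal F_t] = -6.5360

For an AR(p) model X_t = c + sum_i phi_i X_{t-i} + eps_t, the
one-step-ahead conditional mean is
  E[X_{t+1} | X_t, ...] = c + sum_i phi_i X_{t+1-i}.
Substitute known values:
  E[X_{t+1} | ...] = (-0.024) * (6) + (-0.799) * (8)
                   = -6.5360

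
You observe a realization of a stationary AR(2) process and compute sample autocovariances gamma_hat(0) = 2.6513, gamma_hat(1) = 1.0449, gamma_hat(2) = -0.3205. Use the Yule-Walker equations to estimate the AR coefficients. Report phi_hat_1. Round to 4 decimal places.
\hat\phi_{1} = 0.5230

The Yule-Walker equations for an AR(p) process read, in matrix form,
  Gamma_p phi = r_p,   with   (Gamma_p)_{ij} = gamma(|i - j|),
                       (r_p)_i = gamma(i),   i,j = 1..p.
Substitute the sample gammas (Toeplitz matrix and right-hand side of size 2):
  Gamma_p = [[2.6513, 1.0449], [1.0449, 2.6513]]
  r_p     = [1.0449, -0.3205]
Written out:
  2.6513 phi_1 + 1.0449 phi_2 = 1.0449
  1.0449 phi_1 + 2.6513 phi_2 = -0.3205
Solve by Cramer's rule:
  det = gamma(0)^2 - gamma(1)^2 = (2.6513)^2 - (1.0449)^2 = 7.02939169 - 1.09181601 = 5.93757568
  phi_hat_1 = [gamma(1) gamma(0) - gamma(1) gamma(2)] / det = [(1.0449)(2.6513) - (1.0449)(-0.3205)] / 5.93757568 = 3.10523382 / 5.93757568 = 0.523
  phi_hat_2 = [gamma(0) gamma(2) - gamma(1)^2] / det = [(2.6513)(-0.3205) - (1.0449)^2] / 5.93757568 = -1.94155766 / 5.93757568 = -0.327
So phi_hat = [0.5230, -0.3270].
Therefore phi_hat_1 = 0.5230.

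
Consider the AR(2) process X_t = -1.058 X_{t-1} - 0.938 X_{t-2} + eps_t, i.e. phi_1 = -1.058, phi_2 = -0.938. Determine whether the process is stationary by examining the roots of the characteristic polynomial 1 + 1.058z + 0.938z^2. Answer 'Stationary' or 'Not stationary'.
\text{Stationary}

The AR(p) characteristic polynomial is P(z) = 1 + 1.058z + 0.938z^2.
Stationarity requires all roots to lie outside the unit circle, i.e. |z| > 1 for every root.
Set 1 + (1.058) z + (0.938) z^2 = 0, i.e. a z^2 + b z + c = 0 with a = 0.938, b = 1.058, c = 1.
Discriminant D = b^2 - 4ac = (1.058)^2 - 4*(0.938)*1 = 1.119364 - (3.752) = -2.632636.
D < 0, so the roots are the complex-conjugate pair z = (-b +/- i sqrt(-D)) / (2a) = -0.564 +/- 0.8649i.
For a conjugate pair |z|^2 = z * conj(z) = (product of roots) = c/a = 1/(0.938) = 1.066098, so |z| = sqrt(1.066098) = 1.0325 for both roots.
Moduli of all roots: 1.0325, 1.0325.
All moduli strictly greater than 1? Yes.
Verdict: Stationary.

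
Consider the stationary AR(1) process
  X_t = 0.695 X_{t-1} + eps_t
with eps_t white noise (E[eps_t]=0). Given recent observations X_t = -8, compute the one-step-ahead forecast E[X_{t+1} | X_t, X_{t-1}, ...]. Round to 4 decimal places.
E[X_{t+1} \mid \mathcal F_t] = -5.5600

For an AR(p) model X_t = c + sum_i phi_i X_{t-i} + eps_t, the
one-step-ahead conditional mean is
  E[X_{t+1} | X_t, ...] = c + sum_i phi_i X_{t+1-i}.
Substitute known values:
  E[X_{t+1} | ...] = (0.695) * (-8)
                   = -5.5600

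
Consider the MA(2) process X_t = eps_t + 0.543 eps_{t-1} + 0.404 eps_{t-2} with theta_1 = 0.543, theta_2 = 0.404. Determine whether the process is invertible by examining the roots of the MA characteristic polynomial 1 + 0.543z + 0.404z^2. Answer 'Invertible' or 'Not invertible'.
\text{Invertible}

The MA(q) characteristic polynomial is P(z) = 1 + 0.543z + 0.404z^2.
Invertibility requires all roots to lie outside the unit circle, i.e. |z| > 1 for every root.
Set 1 + (0.543) z + (0.404) z^2 = 0, i.e. a z^2 + b z + c = 0 with a = 0.404, b = 0.543, c = 1.
Discriminant D = b^2 - 4ac = (0.543)^2 - 4*(0.404)*1 = 0.294849 - (1.616) = -1.321151.
D < 0, so the roots are the complex-conjugate pair z = (-b +/- i sqrt(-D)) / (2a) = -0.672 +/- 1.4225i.
For a conjugate pair |z|^2 = z * conj(z) = (product of roots) = c/a = 1/(0.404) = 2.475248, so |z| = sqrt(2.475248) = 1.5733 for both roots.
Moduli of all roots: 1.5733, 1.5733.
All moduli strictly greater than 1? Yes.
Verdict: Invertible.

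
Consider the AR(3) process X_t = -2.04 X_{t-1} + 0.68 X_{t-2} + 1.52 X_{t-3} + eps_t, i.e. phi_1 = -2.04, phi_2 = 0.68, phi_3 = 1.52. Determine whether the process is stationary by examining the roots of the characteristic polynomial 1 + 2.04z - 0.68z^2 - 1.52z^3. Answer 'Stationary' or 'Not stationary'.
\text{Not stationary}

The AR(p) characteristic polynomial is P(z) = 1 + 2.04z - 0.68z^2 - 1.52z^3.
Stationarity requires all roots to lie outside the unit circle, i.e. |z| > 1 for every root.
Degree 3: look for a simple real root z0 first, then factor out (1 - z/z0) and solve the remaining quadratic.
Testing z0 = -0.5: P(-0.5) = 1 + (2.04)(-0.5) + (-0.68)(-0.5)^2 + (-1.52)(-0.5)^3
  = 1 + (-1.02) + (-0.17) + (0.19) = 0.  So z_0 = -0.5 is a root, |z_0| = 0.5.
Divide out the factor (1 + 2 z) = (1 - z/z0) (since 1/z0 = -2):
  P(z) = (1 + 2 z)(1 + (0.04) z + (-0.76) z^2)
  [check: z-coef 0.04 - (-2) = 2.04; z^2-coef -0.76 - (-2)(0.04) = -0.68; z^3-coef -(-2)(-0.76) = -1.52.]
Remaining roots from the quadratic factor 1 + (0.04) z + (-0.76) z^2:
  Set 1 + (0.04) z + (-0.76) z^2 = 0, i.e. a z^2 + b z + c = 0 with a = -0.76, b = 0.04, c = 1.
  Discriminant D = b^2 - 4ac = (0.04)^2 - 4*(-0.76)*1 = 0.0016 - (-3.04) = 3.0416.
  D >= 0, so the roots are real: z = (-b +/- sqrt(D)) / (2a) = (-0.04 +/- 1.744018) / (-1.52).
    z_1 = (-0.04 + 1.744018) / (-1.52) = -1.1211,   |z_1| = 1.1211.
    z_2 = (-0.04 - 1.744018) / (-1.52) = 1.1737,   |z_2| = 1.1737.
Moduli of all roots: 0.5000, 1.1211, 1.1737.
All moduli strictly greater than 1? No.
Verdict: Not stationary.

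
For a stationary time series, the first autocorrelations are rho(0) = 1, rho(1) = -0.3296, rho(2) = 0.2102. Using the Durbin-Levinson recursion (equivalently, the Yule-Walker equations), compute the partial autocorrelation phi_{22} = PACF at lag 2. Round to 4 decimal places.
\phi_{22} = 0.1139

The PACF at lag k is phi_{kk}, the last component of the solution
to the Yule-Walker system G_k phi = r_k where
  (G_k)_{ij} = rho(|i - j|), (r_k)_i = rho(i), i,j = 1..k.
Equivalently, Durbin-Levinson gives phi_{kk} iteratively:
  phi_{11} = rho(1)
  phi_{kk} = [rho(k) - sum_{j=1..k-1} phi_{k-1,j} rho(k-j)]
            / [1 - sum_{j=1..k-1} phi_{k-1,j} rho(j)],
  phi_{k,j} = phi_{k-1,j} - phi_{kk} phi_{k-1,k-j},  j = 1..k-1.
Step k = 1:
  phi_11 = rho(1) = -0.3296.
Step k = 2:
  phi_22 = [rho(2) - phi_11 rho(1)] / [1 - phi_11 rho(1)] = [0.2102 - (-0.3296)(-0.3296)] / [1 - (-0.3296)(-0.3296)]
         = 0.10156384 / 0.89136384 = 0.1139.
Therefore phi_{22} = 0.1139.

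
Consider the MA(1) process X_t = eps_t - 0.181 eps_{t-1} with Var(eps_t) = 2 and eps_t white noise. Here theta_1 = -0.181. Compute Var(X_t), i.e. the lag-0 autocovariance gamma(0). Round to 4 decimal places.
\gamma(0) = 2.0655

For an MA(q) process X_t = eps_t + sum_i theta_i eps_{t-i} with
Var(eps_t) = sigma^2, the variance is
  gamma(0) = sigma^2 * (1 + sum_i theta_i^2).
  sum_i theta_i^2 = (-0.181)^2 = 0.032761.
  gamma(0) = 2 * (1 + 0.032761) = 2 * 1.032761 = 2.065522, which rounds to 2.0655.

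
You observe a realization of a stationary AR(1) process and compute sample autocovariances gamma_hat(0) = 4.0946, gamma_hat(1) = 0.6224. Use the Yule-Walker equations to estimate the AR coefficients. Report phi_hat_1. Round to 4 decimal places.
\hat\phi_{1} = 0.1520

The Yule-Walker equations for an AR(p) process read, in matrix form,
  Gamma_p phi = r_p,   with   (Gamma_p)_{ij} = gamma(|i - j|),
                       (r_p)_i = gamma(i),   i,j = 1..p.
Substitute the sample gammas (Toeplitz matrix and right-hand side of size 1):
  Gamma_p = [[4.0946]]
  r_p     = [0.6224]
With p = 1 this is the single equation gamma(0) phi_1 = gamma(1):
  phi_hat_1 = gamma(1) / gamma(0) = 0.6224 / 4.0946 = 0.1520.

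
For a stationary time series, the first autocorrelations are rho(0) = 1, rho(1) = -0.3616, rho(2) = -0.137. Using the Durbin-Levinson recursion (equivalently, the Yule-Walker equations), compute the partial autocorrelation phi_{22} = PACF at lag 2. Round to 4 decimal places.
\phi_{22} = -0.3080

The PACF at lag k is phi_{kk}, the last component of the solution
to the Yule-Walker system G_k phi = r_k where
  (G_k)_{ij} = rho(|i - j|), (r_k)_i = rho(i), i,j = 1..k.
Equivalently, Durbin-Levinson gives phi_{kk} iteratively:
  phi_{11} = rho(1)
  phi_{kk} = [rho(k) - sum_{j=1..k-1} phi_{k-1,j} rho(k-j)]
            / [1 - sum_{j=1..k-1} phi_{k-1,j} rho(j)],
  phi_{k,j} = phi_{k-1,j} - phi_{kk} phi_{k-1,k-j},  j = 1..k-1.
Step k = 1:
  phi_11 = rho(1) = -0.3616.
Step k = 2:
  phi_22 = [rho(2) - phi_11 rho(1)] / [1 - phi_11 rho(1)] = [-0.137 - (-0.3616)(-0.3616)] / [1 - (-0.3616)(-0.3616)]
         = -0.26775456 / 0.86924544 = -0.308.
Therefore phi_{22} = -0.3080.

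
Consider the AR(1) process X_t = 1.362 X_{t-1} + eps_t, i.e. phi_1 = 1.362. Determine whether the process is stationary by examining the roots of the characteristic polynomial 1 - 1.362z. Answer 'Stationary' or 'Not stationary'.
\text{Not stationary}

The AR(p) characteristic polynomial is P(z) = 1 - 1.362z.
Stationarity requires all roots to lie outside the unit circle, i.e. |z| > 1 for every root.
This is linear in z: 1 + (-1.362) z = 0  =>  z = -1/(-1.362) = 0.734214,  |z| = 0.734214.
Moduli of all roots: 0.7342.
All moduli strictly greater than 1? No.
Verdict: Not stationary.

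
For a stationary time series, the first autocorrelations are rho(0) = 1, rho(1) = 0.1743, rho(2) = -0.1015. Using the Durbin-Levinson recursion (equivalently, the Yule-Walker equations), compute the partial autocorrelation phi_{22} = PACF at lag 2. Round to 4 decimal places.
\phi_{22} = -0.1360

The PACF at lag k is phi_{kk}, the last component of the solution
to the Yule-Walker system G_k phi = r_k where
  (G_k)_{ij} = rho(|i - j|), (r_k)_i = rho(i), i,j = 1..k.
Equivalently, Durbin-Levinson gives phi_{kk} iteratively:
  phi_{11} = rho(1)
  phi_{kk} = [rho(k) - sum_{j=1..k-1} phi_{k-1,j} rho(k-j)]
            / [1 - sum_{j=1..k-1} phi_{k-1,j} rho(j)],
  phi_{k,j} = phi_{k-1,j} - phi_{kk} phi_{k-1,k-j},  j = 1..k-1.
Step k = 1:
  phi_11 = rho(1) = 0.1743.
Step k = 2:
  phi_22 = [rho(2) - phi_11 rho(1)] / [1 - phi_11 rho(1)] = [-0.1015 - (0.1743)(0.1743)] / [1 - (0.1743)(0.1743)]
         = -0.13188049 / 0.96961951 = -0.136.
Therefore phi_{22} = -0.1360.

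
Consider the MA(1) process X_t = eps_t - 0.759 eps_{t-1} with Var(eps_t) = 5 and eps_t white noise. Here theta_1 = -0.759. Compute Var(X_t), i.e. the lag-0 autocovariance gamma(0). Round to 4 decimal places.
\gamma(0) = 7.8804

For an MA(q) process X_t = eps_t + sum_i theta_i eps_{t-i} with
Var(eps_t) = sigma^2, the variance is
  gamma(0) = sigma^2 * (1 + sum_i theta_i^2).
  sum_i theta_i^2 = (-0.759)^2 = 0.576081.
  gamma(0) = 5 * (1 + 0.576081) = 5 * 1.576081 = 7.880405, which rounds to 7.8804.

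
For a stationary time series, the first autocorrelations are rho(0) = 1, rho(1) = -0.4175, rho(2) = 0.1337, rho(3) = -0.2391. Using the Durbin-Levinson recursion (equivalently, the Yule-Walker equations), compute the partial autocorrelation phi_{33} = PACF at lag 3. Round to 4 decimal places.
\phi_{33} = -0.2441

The PACF at lag k is phi_{kk}, the last component of the solution
to the Yule-Walker system G_k phi = r_k where
  (G_k)_{ij} = rho(|i - j|), (r_k)_i = rho(i), i,j = 1..k.
Equivalently, Durbin-Levinson gives phi_{kk} iteratively:
  phi_{11} = rho(1)
  phi_{kk} = [rho(k) - sum_{j=1..k-1} phi_{k-1,j} rho(k-j)]
            / [1 - sum_{j=1..k-1} phi_{k-1,j} rho(j)],
  phi_{k,j} = phi_{k-1,j} - phi_{kk} phi_{k-1,k-j},  j = 1..k-1.
Step k = 1:
  phi_11 = rho(1) = -0.4175.
Step k = 2:
  phi_22 = [rho(2) - phi_11 rho(1)] / [1 - phi_11 rho(1)] = [0.1337 - (-0.4175)(-0.4175)] / [1 - (-0.4175)(-0.4175)]
         = -0.04060625 / 0.82569375 = -0.049178.
  Update: phi_21 = phi_11 - phi_22 phi_11 = -0.4175 - (-0.049178)(-0.4175) = -0.438032.
Step k = 3:
  phi_33 = [rho(3) - phi_21 rho(2) - phi_22 rho(1)] / [1 - phi_21 rho(1) - phi_22 rho(2)]
    numerator   = -0.2391 - (-0.438032)(0.1337) - (-0.049178)(-0.4175) = -0.20106709
    denominator = 1 - (-0.438032)(-0.4175) - (-0.049178)(0.1337) = 0.8236968
  phi_33 = -0.20106709 / 0.8236968 = -0.2441.
Therefore phi_{33} = -0.2441.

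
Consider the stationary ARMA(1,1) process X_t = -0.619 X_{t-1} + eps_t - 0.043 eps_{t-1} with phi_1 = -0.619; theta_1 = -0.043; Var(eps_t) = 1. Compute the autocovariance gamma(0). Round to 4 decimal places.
\gamma(0) = 1.7105

Multiply the model equation by X_{t-k} and take expectations. With theta_0 = psi_0 = 1 and psi_j the MA(infinity) weights, this gives
  gamma(k) - sum_i phi_i gamma(k-i) = c_k,
  c_k = sigma^2 * sum_{j=k..q} theta_j psi_{j-k}   (c_k = 0 for k > q),
using gamma(-m) = gamma(m).
psi-weights needed (psi_j = theta_j + sum_i phi_i psi_{j-i}):
  psi_1 = theta_1 + phi_1 = -0.043 + (-0.619) = -0.662
Right-hand sides:
  c_0 = sigma^2 (1 + theta_1 psi_1) = 1 * (1 + (-0.043)(-0.662)) = 1 * 1.028466 = 1.028466
  c_1 = sigma^2 theta_1 = 1 * (-0.043) = -0.043
  c_2 = 0
Equations for k = 0 and k = 1 (AR order 1):
  gamma(0) = phi_1 gamma(1) + c_0
  gamma(1) = phi_1 gamma(0) + c_1
Substituting the second into the first: gamma(0) (1 - phi_1^2) = c_0 + phi_1 c_1, so
  gamma(0) = (c_0 + phi_1 c_1) / (1 - phi_1^2) = (1.028466 + (-0.619)(-0.043)) / (1 - (-0.619)^2) = 1.055083 / 0.616839 = 1.710467.
Therefore gamma(0) = 1.7105 (to 4 decimal places).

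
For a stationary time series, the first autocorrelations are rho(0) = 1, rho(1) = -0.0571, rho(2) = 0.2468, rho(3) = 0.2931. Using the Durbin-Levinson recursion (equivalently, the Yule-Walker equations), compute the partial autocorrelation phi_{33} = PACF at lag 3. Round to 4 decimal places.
\phi_{33} = 0.3390

The PACF at lag k is phi_{kk}, the last component of the solution
to the Yule-Walker system G_k phi = r_k where
  (G_k)_{ij} = rho(|i - j|), (r_k)_i = rho(i), i,j = 1..k.
Equivalently, Durbin-Levinson gives phi_{kk} iteratively:
  phi_{11} = rho(1)
  phi_{kk} = [rho(k) - sum_{j=1..k-1} phi_{k-1,j} rho(k-j)]
            / [1 - sum_{j=1..k-1} phi_{k-1,j} rho(j)],
  phi_{k,j} = phi_{k-1,j} - phi_{kk} phi_{k-1,k-j},  j = 1..k-1.
Step k = 1:
  phi_11 = rho(1) = -0.0571.
Step k = 2:
  phi_22 = [rho(2) - phi_11 rho(1)] / [1 - phi_11 rho(1)] = [0.2468 - (-0.0571)(-0.0571)] / [1 - (-0.0571)(-0.0571)]
         = 0.24353959 / 0.99673959 = 0.244336.
  Update: phi_21 = phi_11 - phi_22 phi_11 = -0.0571 - (0.244336)(-0.0571) = -0.043148.
Step k = 3:
  phi_33 = [rho(3) - phi_21 rho(2) - phi_22 rho(1)] / [1 - phi_21 rho(1) - phi_22 rho(2)]
    numerator   = 0.2931 - (-0.043148)(0.2468) - (0.244336)(-0.0571) = 0.31770062
    denominator = 1 - (-0.043148)(-0.0571) - (0.244336)(0.2468) = 0.93723405
  phi_33 = 0.31770062 / 0.93723405 = 0.339.
Therefore phi_{33} = 0.3390.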